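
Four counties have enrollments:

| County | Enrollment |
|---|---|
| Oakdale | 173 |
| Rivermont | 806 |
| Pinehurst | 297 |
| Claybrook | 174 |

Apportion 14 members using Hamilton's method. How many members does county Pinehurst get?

3

Standard divisor: 1450 ÷ 14 ≈ 103.571.
Standard quotas: Oakdale 1.670, Rivermont 7.782, Pinehurst 2.868, Claybrook 1.680.
Lower quotas: Oakdale 1, Rivermont 7, Pinehurst 2, Claybrook 1 (sum 11, leaving 3 seats).
Remainders in descending order: Pinehurst 0.868, Rivermont 0.782, Claybrook 0.680, Oakdale 0.670.
Largest remainders: Pinehurst, Rivermont, Claybrook receive the extra seats.
Pinehurst receives 3.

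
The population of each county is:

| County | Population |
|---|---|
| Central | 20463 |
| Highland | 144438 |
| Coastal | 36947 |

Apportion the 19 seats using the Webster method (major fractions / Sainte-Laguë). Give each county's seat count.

Central 2; Highland 14; Coastal 3

Standard divisor 201848/19 ≈ 10623.579; standard quotas: Central 1.926, Highland 13.596, Coastal 3.478.
Rounding to the nearest integer gives Central 2, Highland 14, Coastal 3 — total 19, matching the house size, so no adjustment is needed.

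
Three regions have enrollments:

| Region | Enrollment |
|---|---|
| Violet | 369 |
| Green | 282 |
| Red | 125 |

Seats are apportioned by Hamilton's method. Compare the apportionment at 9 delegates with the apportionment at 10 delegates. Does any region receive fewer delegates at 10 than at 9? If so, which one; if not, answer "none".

Red

At 9 seats: Violet 4, Green 3, Red 2.
At 10 seats: Violet 5, Green 4, Red 1.
Red drops from 2 to 1.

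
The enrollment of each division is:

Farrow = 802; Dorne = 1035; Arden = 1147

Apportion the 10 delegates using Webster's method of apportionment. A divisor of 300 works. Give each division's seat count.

With modified divisor 300: modified quotas Farrow 2.673, Dorne 3.450, Arden 3.823.
Rounding to the nearest integer: Farrow 3, Dorne 3, Arden 4 (total 10).

Farrow=3; Dorne=3; Arden=4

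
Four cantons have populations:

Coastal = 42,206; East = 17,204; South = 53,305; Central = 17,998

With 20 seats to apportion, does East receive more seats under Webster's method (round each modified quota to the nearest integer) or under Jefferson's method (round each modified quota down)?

Webster

Webster: Coastal 6, East 3, South 8, Central 3.
Jefferson: Coastal 7, East 2, South 8, Central 3.
East gets 3 under Webster and 2 under Jefferson.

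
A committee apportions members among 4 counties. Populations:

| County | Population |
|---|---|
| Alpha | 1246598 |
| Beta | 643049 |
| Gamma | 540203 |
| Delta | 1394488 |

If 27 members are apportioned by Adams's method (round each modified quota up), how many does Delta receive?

Standard divisor 3824338/27 ≈ 141642.148; standard quotas: Alpha 8.801, Beta 4.540, Gamma 3.814, Delta 9.845.
Rounding up gives 9, 5, 4, 10 = 28 seats, so the divisor must be adjusted.
With modified divisor 155400: modified quotas Alpha 8.022, Beta 4.138, Gamma 3.476, Delta 8.974.
Rounding up: Alpha 9, Beta 5, Gamma 4, Delta 9 (total 27).
Delta receives 9.

9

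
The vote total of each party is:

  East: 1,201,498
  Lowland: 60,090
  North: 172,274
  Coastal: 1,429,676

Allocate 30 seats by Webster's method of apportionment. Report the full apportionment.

East 12; Lowland 1; North 2; Coastal 15

Standard divisor 2863538/30 ≈ 95451.267; standard quotas: East 12.588, Lowland 0.630, North 1.805, Coastal 14.978.
Rounding to the nearest integer gives 13, 1, 2, 15 = 31 seats, so the divisor must be adjusted.
With modified divisor 97400: modified quotas East 12.336, Lowland 0.617, North 1.769, Coastal 14.678.
Rounding to the nearest integer: East 12, Lowland 1, North 2, Coastal 15 (total 30).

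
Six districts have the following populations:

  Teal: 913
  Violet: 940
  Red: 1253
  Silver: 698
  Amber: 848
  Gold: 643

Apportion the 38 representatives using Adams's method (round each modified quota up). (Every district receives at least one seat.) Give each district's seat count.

Standard divisor 5295/38 ≈ 139.342; standard quotas: Teal 6.552, Violet 6.746, Red 8.992, Silver 5.009, Amber 6.086, Gold 4.615.
Rounding up gives 7, 7, 9, 6, 7, 5 = 41 seats, so the divisor must be adjusted.
With modified divisor 154: modified quotas Teal 5.929, Violet 6.104, Red 8.136, Silver 4.532, Amber 5.506, Gold 4.175.
Rounding up: Teal 6, Violet 7, Red 9, Silver 5, Amber 6, Gold 5 (total 38).

Teal 6, Violet 7, Red 9, Silver 5, Amber 6, Gold 5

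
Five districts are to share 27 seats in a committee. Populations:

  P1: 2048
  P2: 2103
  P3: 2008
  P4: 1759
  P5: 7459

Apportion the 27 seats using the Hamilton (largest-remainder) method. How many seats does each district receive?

Total 15377; standard divisor 15377/27 ≈ 569.519.
Standard quotas: P1 3.5960, P2 3.6926, P3 3.5258, P4 3.0886, P5 13.0970.
Lower quotas: P1 3, P2 3, P3 3, P4 3, P5 13 (sum 25, leaving 2 seats).
Remainders in descending order: P2 0.6926, P1 0.5960, P3 0.5258, P5 0.0970, P4 0.0886.
The surplus seats go to P2, P1.

P1: 4, P2: 4, P3: 3, P4: 3, P5: 13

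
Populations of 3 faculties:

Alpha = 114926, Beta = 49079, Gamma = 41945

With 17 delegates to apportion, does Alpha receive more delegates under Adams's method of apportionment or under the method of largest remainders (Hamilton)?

Hamilton

Adams: Alpha 9, Beta 4, Gamma 4.
Hamilton: Alpha 10, Beta 4, Gamma 3.
Alpha gets 9 under Adams and 10 under Hamilton.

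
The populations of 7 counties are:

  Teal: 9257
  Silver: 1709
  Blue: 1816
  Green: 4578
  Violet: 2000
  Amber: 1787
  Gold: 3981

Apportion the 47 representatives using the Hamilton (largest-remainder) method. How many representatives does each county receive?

Teal=17; Silver=3; Blue=3; Green=9; Violet=4; Amber=3; Gold=8

Total 25128; standard divisor 25128/47 ≈ 534.638.
Standard quotas: Teal 17.3145, Silver 3.1966, Blue 3.3967, Green 8.5628, Violet 3.7408, Amber 3.3424, Gold 7.4462.
Lower quotas: Teal 17, Silver 3, Blue 3, Green 8, Violet 3, Amber 3, Gold 7 (sum 44, leaving 3 seats).
Remainders in descending order: Violet 0.7408, Green 0.5628, Gold 0.4462, Blue 0.3967, Amber 0.3424, Teal 0.3145, Silver 0.1966.
Largest remainders: Violet, Green, Gold receive the extra seats.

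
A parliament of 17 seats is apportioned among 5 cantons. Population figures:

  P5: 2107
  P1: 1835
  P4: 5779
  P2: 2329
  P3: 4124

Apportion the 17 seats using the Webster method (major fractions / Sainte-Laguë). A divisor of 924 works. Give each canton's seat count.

With modified divisor 924: modified quotas P5 2.280, P1 1.986, P4 6.254, P2 2.521, P3 4.463.
Rounding to the nearest integer: P5 2, P1 2, P4 6, P2 3, P3 4 (total 17).

P5=2; P1=2; P4=6; P2=3; P3=4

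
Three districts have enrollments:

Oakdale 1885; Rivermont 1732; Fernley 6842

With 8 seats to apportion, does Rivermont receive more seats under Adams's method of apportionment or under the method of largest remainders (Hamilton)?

Adams

Adams: Oakdale 2, Rivermont 2, Fernley 4.
Hamilton: Oakdale 2, Rivermont 1, Fernley 5.
Rivermont gets 2 under Adams and 1 under Hamilton.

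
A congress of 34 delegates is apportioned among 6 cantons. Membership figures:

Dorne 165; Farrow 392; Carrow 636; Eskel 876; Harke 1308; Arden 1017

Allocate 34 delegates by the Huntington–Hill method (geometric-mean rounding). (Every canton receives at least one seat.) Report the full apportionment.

Dorne=1; Farrow=3; Carrow=5; Eskel=7; Harke=10; Arden=8

With divisor 130: modified quotas Dorne 1.269, Farrow 3.015, Carrow 4.892, Eskel 6.738, Harke 10.062, Arden 7.823.
Geometric-mean thresholds: Dorne √(1·2)=1.414, Farrow √(3·4)=3.464, Carrow √(4·5)=4.472, Eskel √(6·7)=6.481, Harke √(10·11)=10.488, Arden √(7·8)=7.483.
Each quota rounded against its threshold gives Dorne 1, Farrow 3, Carrow 5, Eskel 7, Harke 10, Arden 8 (total 34).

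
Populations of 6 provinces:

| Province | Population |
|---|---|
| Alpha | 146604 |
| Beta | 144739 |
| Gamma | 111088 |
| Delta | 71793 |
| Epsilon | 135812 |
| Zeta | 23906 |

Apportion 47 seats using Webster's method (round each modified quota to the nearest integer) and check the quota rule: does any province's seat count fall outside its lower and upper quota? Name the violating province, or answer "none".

none

Standard quotas: Alpha 10.869, Beta 10.731, Gamma 8.236, Delta 5.323, Epsilon 10.069, Zeta 1.772.
Webster allocation: Alpha 11, Beta 11, Gamma 8, Delta 5, Epsilon 10, Zeta 2.
Every allocation lies between the lower and upper quota.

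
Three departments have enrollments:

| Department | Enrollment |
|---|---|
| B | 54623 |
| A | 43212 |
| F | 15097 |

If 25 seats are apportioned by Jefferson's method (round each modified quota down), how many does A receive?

Standard divisor 112932/25 ≈ 4517.28; standard quotas: B 12.092, A 9.566, F 3.342.
Rounding down gives 12, 9, 3 = 24 seats, so the divisor must be adjusted.
With modified divisor 4300: modified quotas B 12.703, A 10.049, F 3.511.
Rounding down: B 12, A 10, F 3 (total 25).
A receives 10.

10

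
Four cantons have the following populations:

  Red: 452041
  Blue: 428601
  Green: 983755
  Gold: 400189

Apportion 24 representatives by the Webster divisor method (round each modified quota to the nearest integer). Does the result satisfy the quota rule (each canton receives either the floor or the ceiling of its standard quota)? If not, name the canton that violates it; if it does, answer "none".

none

Standard quotas: Red 4.791, Blue 4.542, Green 10.426, Gold 4.241.
Webster allocation: Red 5, Blue 5, Green 10, Gold 4.
Every allocation lies between the lower and upper quota.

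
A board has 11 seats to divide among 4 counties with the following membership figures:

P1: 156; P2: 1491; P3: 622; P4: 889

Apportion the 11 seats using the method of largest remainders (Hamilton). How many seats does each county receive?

P1 1, P2 5, P3 2, P4 3

Standard divisor: 3158 ÷ 11 ≈ 287.091.
Standard quotas: P1 0.543, P2 5.193, P3 2.167, P4 3.097.
Lower quotas: P1 0, P2 5, P3 2, P4 3 (sum 10, leaving 1 seat).
Remainders in descending order: P1 0.543, P2 0.193, P3 0.167, P4 0.097.
The surplus seat goes to P1.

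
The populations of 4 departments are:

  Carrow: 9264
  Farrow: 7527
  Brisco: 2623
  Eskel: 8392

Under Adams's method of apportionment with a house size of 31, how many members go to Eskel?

9

Standard divisor 27806/31 ≈ 896.968; standard quotas: Carrow 10.328, Farrow 8.392, Brisco 2.924, Eskel 9.356.
Rounding up gives 11, 9, 3, 10 = 33 seats, so the divisor must be adjusted.
With modified divisor 937: modified quotas Carrow 9.887, Farrow 8.033, Brisco 2.799, Eskel 8.956.
Rounding up: Carrow 10, Farrow 9, Brisco 3, Eskel 9 (total 31).
Eskel receives 9.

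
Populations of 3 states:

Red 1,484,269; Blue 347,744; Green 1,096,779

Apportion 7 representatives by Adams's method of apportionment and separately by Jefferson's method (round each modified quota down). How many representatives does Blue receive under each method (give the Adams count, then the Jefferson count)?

Adams: Red 3, Blue 1, Green 3.
Jefferson: Red 4, Blue 0, Green 3.
Blue gets 1 under Adams and 0 under Jefferson.

1 and 0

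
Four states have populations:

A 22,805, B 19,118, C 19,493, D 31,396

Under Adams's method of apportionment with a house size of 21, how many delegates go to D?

Standard divisor 92812/21 ≈ 4419.619; standard quotas: A 5.160, B 4.326, C 4.411, D 7.104.
Rounding up gives 6, 5, 5, 8 = 24 seats, so the divisor must be adjusted.
With modified divisor 4830: modified quotas A 4.722, B 3.958, C 4.036, D 6.500.
Rounding up: A 5, B 4, C 5, D 7 (total 21).
D receives 7.

7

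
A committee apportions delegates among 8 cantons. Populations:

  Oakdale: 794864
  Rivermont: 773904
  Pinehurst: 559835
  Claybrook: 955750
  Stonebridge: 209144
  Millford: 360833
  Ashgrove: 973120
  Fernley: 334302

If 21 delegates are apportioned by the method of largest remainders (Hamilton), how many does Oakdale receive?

Total 4961752; standard divisor 4961752/21 ≈ 236273.905.
Standard quotas: Oakdale 3.3642, Rivermont 3.2755, Pinehurst 2.3694, Claybrook 4.0451, Stonebridge 0.8852, Millford 1.5272, Ashgrove 4.1186, Fernley 1.4149.
Lower quotas: Oakdale 3, Rivermont 3, Pinehurst 2, Claybrook 4, Stonebridge 0, Millford 1, Ashgrove 4, Fernley 1 (sum 18, leaving 3 seats).
Remainders in descending order: Stonebridge 0.8852, Millford 0.5272, Fernley 0.4149, Pinehurst 0.3694, Oakdale 0.3642, Rivermont 0.2755, Ashgrove 0.1186, Claybrook 0.0451.
The surplus seats go to Stonebridge, Millford, Fernley.
Oakdale receives 3.

3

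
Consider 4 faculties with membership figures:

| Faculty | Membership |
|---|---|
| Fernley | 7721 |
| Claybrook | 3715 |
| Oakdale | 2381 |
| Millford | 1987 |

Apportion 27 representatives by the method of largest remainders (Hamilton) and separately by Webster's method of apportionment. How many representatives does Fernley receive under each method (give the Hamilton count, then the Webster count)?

Hamilton: Fernley 13, Claybrook 6, Oakdale 4, Millford 4.
Webster: Fernley 14, Claybrook 6, Oakdale 4, Millford 3.
Fernley gets 13 under Hamilton and 14 under Webster.

13 and 14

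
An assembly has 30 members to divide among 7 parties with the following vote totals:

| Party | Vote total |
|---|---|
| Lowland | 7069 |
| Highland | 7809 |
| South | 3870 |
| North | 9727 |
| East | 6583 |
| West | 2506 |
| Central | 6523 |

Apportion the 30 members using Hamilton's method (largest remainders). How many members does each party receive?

Lowland 5, Highland 5, South 3, North 7, East 4, West 2, Central 4

Standard divisor: 44087 ÷ 30 ≈ 1469.567.
Standard quotas: Lowland 4.8103, Highland 5.3138, South 2.6334, North 6.6190, East 4.4796, West 1.7053, Central 4.4387.
Lower quotas: Lowland 4, Highland 5, South 2, North 6, East 4, West 1, Central 4 (sum 26, leaving 4 seats).
Remainders in descending order: Lowland 0.8103, West 0.7053, South 0.6334, North 0.6190, East 0.4796, Central 0.4387, Highland 0.3138.
The surplus seats go to Lowland, West, South, North.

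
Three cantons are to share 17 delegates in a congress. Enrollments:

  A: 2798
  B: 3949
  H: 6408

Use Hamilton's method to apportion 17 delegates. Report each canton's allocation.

Total 13155; standard divisor 13155/17 ≈ 773.824.
Standard quotas: A 3.6158, B 5.1032, H 8.2810.
Lower quotas: A 3, B 5, H 8 (sum 16, leaving 1 seat).
Remainders in descending order: A 0.6158, H 0.2810, B 0.1032.
Largest remainder: A receives the extra seat.

A 4, B 5, H 8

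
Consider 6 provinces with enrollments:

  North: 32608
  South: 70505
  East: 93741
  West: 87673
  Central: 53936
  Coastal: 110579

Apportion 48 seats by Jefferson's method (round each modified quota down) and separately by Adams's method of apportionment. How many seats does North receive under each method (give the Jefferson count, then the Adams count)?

3 and 4

Jefferson: North 3, South 8, East 10, West 9, Central 6, Coastal 12.
Adams: North 4, South 8, East 10, West 9, Central 6, Coastal 11.
North gets 3 under Jefferson and 4 under Adams.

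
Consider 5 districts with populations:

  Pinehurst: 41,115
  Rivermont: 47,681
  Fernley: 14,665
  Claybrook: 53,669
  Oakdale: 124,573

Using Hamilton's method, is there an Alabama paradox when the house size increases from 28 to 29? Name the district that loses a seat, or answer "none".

At 28 seats: Pinehurst 4, Rivermont 5, Fernley 2, Claybrook 5, Oakdale 12.
At 29 seats: Pinehurst 4, Rivermont 5, Fernley 1, Claybrook 6, Oakdale 13.
Fernley drops from 2 to 1.

Fernley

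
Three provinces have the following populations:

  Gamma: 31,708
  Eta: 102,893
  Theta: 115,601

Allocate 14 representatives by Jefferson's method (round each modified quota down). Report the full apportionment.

Gamma: 1, Eta: 6, Theta: 7

Standard divisor 250202/14 ≈ 17871.571; standard quotas: Gamma 1.774, Eta 5.757, Theta 6.468.
Rounding down gives 1, 5, 6 = 12 seats, so the divisor must be adjusted.
With modified divisor 16200: modified quotas Gamma 1.957, Eta 6.351, Theta 7.136.
Rounding down: Gamma 1, Eta 6, Theta 7 (total 14).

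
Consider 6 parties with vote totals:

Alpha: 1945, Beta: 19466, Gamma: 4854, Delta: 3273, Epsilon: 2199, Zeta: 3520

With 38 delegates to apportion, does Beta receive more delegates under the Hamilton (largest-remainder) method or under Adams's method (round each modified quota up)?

Hamilton: Alpha 2, Beta 21, Gamma 5, Delta 4, Epsilon 2, Zeta 4.
Adams: Alpha 2, Beta 20, Gamma 5, Delta 4, Epsilon 3, Zeta 4.
Beta gets 21 under Hamilton and 20 under Adams.

Hamilton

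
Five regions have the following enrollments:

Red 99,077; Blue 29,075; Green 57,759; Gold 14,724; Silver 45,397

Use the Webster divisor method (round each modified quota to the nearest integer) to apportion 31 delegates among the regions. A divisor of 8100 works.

With modified divisor 8100: modified quotas Red 12.232, Blue 3.590, Green 7.131, Gold 1.818, Silver 5.605.
Rounding to the nearest integer: Red 12, Blue 4, Green 7, Gold 2, Silver 6 (total 31).

Red=12; Blue=4; Green=7; Gold=2; Silver=6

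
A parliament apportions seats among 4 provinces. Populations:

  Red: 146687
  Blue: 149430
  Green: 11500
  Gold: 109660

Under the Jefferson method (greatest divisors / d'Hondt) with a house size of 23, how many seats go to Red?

8

Standard divisor 417277/23 ≈ 18142.478; standard quotas: Red 8.085, Blue 8.236, Green 0.634, Gold 6.044.
Rounding down gives 8, 8, 0, 6 = 22 seats, so the divisor must be adjusted.
With modified divisor 16500: modified quotas Red 8.890, Blue 9.056, Green 0.697, Gold 6.646.
Rounding down: Red 8, Blue 9, Green 0, Gold 6 (total 23).
Red receives 8.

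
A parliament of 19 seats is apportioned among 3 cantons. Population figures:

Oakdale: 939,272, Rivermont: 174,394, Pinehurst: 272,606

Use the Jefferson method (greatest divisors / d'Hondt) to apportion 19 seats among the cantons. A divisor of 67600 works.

With modified divisor 67600: modified quotas Oakdale 13.895, Rivermont 2.580, Pinehurst 4.033.
Rounding down: Oakdale 13, Rivermont 2, Pinehurst 4 (total 19).

Oakdale 13, Rivermont 2, Pinehurst 4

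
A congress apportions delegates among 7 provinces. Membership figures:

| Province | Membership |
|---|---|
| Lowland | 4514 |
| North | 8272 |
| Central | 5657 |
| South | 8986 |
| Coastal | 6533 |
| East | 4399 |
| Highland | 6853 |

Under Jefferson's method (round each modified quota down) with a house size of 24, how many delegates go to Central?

Standard divisor 45214/24 ≈ 1883.917; standard quotas: Lowland 2.396, North 4.391, Central 3.003, South 4.770, Coastal 3.468, East 2.335, Highland 3.638.
Rounding down gives 2, 4, 3, 4, 3, 2, 3 = 21 seats, so the divisor must be adjusted.
With modified divisor 1644: modified quotas Lowland 2.746, North 5.032, Central 3.441, South 5.466, Coastal 3.974, East 2.676, Highland 4.168.
Rounding down: Lowland 2, North 5, Central 3, South 5, Coastal 3, East 2, Highland 4 (total 24).
Central receives 3.

3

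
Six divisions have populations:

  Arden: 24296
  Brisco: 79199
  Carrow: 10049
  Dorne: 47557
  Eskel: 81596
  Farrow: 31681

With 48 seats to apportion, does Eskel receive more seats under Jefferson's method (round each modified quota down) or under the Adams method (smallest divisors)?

Jefferson

Jefferson: Arden 4, Brisco 14, Carrow 1, Dorne 9, Eskel 15, Farrow 5.
Adams: Arden 4, Brisco 14, Carrow 2, Dorne 8, Eskel 14, Farrow 6.
Eskel gets 15 under Jefferson and 14 under Adams.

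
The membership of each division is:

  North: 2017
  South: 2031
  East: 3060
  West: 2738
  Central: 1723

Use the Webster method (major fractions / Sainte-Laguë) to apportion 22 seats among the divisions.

Standard divisor 11569/22 ≈ 525.864; standard quotas: North 3.836, South 3.862, East 5.819, West 5.207, Central 3.277.
Rounding to the nearest integer gives North 4, South 4, East 6, West 5, Central 3 — total 22, matching the house size, so no adjustment is needed.

North 4, South 4, East 6, West 5, Central 3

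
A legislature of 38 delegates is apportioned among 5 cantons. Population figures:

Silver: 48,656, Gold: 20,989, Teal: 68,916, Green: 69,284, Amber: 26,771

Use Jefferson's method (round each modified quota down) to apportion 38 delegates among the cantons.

Silver 8, Gold 3, Teal 11, Green 12, Amber 4

Standard divisor 234616/38 ≈ 6174.105; standard quotas: Silver 7.881, Gold 3.400, Teal 11.162, Green 11.222, Amber 4.336.
Rounding down gives 7, 3, 11, 11, 4 = 36 seats, so the divisor must be adjusted.
With modified divisor 5760: modified quotas Silver 8.447, Gold 3.644, Teal 11.965, Green 12.028, Amber 4.648.
Rounding down: Silver 8, Gold 3, Teal 11, Green 12, Amber 4 (total 38).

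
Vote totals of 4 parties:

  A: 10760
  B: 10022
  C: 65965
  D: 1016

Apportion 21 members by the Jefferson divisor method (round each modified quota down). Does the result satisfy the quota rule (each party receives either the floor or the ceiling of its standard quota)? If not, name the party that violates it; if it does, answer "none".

C

Standard quotas: A 2.575, B 2.398, C 15.784, D 0.243.
Jefferson allocation: A 2, B 2, C 17, D 0.
C has quota 15.784 (lower 15, upper 16) but receives 17 — outside the quota interval.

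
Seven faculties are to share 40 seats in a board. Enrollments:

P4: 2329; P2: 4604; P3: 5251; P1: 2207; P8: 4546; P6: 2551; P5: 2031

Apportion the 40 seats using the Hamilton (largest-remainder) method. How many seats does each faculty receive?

P4 4, P2 8, P3 9, P1 4, P8 8, P6 4, P5 3

The standard divisor is 23519/40 ≈ 587.975.
Standard quotas: P4 3.9611, P2 7.8303, P3 8.9307, P1 3.7536, P8 7.7316, P6 4.3386, P5 3.4542.
Lower quotas: P4 3, P2 7, P3 8, P1 3, P8 7, P6 4, P5 3 (sum 35, leaving 5 seats).
Remainders in descending order: P4 0.9611, P3 0.9307, P2 0.8303, P1 0.7536, P8 0.7316, P5 0.4542, P6 0.3386.
The surplus seats go to P4, P3, P2, P1, P8.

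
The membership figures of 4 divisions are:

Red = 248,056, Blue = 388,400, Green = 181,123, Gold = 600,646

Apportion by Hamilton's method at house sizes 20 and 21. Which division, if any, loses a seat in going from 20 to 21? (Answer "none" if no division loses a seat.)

At 20 seats: Red 4, Blue 5, Green 3, Gold 8.
At 21 seats: Red 3, Blue 6, Green 3, Gold 9.
Red drops from 4 to 3.

Red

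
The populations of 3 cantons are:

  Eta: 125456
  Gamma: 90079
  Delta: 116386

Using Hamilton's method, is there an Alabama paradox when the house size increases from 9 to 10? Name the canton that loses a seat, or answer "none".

none

At 9 seats: Eta 3, Gamma 3, Delta 3.
At 10 seats: Eta 4, Gamma 3, Delta 3.
No canton's allocation decreased.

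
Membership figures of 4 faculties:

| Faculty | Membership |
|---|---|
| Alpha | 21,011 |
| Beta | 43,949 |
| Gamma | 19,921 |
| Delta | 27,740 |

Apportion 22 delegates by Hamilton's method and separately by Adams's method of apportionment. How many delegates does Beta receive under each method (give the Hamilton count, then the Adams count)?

Hamilton: Alpha 4, Beta 9, Gamma 4, Delta 5.
Adams: Alpha 4, Beta 8, Gamma 4, Delta 6.
Beta gets 9 under Hamilton and 8 under Adams.

9 and 8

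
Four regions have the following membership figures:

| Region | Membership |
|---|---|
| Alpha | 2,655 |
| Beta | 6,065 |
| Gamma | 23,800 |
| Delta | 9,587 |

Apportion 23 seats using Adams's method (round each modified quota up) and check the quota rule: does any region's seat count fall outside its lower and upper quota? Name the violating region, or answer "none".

Gamma

Standard quotas: Alpha 1.450, Beta 3.313, Gamma 13.000, Delta 5.237.
Adams allocation: Alpha 2, Beta 4, Gamma 12, Delta 5.
Gamma has quota 13.000 (lower 13, upper 14) but receives 12 — outside the quota interval.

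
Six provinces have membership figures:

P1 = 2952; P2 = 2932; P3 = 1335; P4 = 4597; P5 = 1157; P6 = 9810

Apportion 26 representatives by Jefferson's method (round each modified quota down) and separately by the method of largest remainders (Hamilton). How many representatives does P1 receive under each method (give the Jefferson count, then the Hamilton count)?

3 and 4

Jefferson: P1 3, P2 3, P3 1, P4 6, P5 1, P6 12.
Hamilton: P1 4, P2 3, P3 2, P4 5, P5 1, P6 11.
P1 gets 3 under Jefferson and 4 under Hamilton.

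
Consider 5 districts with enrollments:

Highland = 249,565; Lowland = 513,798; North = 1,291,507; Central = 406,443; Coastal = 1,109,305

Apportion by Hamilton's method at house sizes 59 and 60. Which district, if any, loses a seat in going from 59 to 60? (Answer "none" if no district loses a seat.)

Lowland

At 59 seats: Highland 4, Lowland 9, North 21, Central 7, Coastal 18.
At 60 seats: Highland 4, Lowland 8, North 22, Central 7, Coastal 19.
Lowland drops from 9 to 8.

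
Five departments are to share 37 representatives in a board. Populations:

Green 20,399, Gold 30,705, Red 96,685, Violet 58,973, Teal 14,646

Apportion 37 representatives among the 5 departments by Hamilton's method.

Standard divisor: 221408 ÷ 37 = 5984.
Standard quotas: Green 3.4089, Gold 5.1312, Red 16.1573, Violet 9.8551, Teal 2.4475.
Lower quotas: Green 3, Gold 5, Red 16, Violet 9, Teal 2 (sum 35, leaving 2 seats).
Remainders in descending order: Violet 0.8551, Teal 0.4475, Green 0.4089, Red 0.1573, Gold 0.1312.
The surplus seats go to Violet, Teal.

Green 3, Gold 5, Red 16, Violet 10, Teal 3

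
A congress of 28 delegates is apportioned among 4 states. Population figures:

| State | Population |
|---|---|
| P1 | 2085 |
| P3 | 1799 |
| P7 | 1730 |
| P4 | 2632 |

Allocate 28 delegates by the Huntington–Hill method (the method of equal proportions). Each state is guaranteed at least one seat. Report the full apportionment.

With divisor 294: modified quotas P1 7.092, P3 6.119, P7 5.884, P4 8.952.
Geometric-mean thresholds: P1 √(7·8)=7.483, P3 √(6·7)=6.481, P7 √(5·6)=5.477, P4 √(8·9)=8.485.
Each quota rounded against its threshold gives P1 7, P3 6, P7 6, P4 9 (total 28).

P1: 7, P3: 6, P7: 6, P4: 9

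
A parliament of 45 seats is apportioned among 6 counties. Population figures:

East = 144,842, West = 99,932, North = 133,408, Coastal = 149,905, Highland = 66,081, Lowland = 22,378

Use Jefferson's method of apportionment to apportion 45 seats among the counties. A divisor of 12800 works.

East 11, West 7, North 10, Coastal 11, Highland 5, Lowland 1

With modified divisor 12800: modified quotas East 11.316, West 7.807, North 10.422, Coastal 11.711, Highland 5.163, Lowland 1.748.
Rounding down: East 11, West 7, North 10, Coastal 11, Highland 5, Lowland 1 (total 45).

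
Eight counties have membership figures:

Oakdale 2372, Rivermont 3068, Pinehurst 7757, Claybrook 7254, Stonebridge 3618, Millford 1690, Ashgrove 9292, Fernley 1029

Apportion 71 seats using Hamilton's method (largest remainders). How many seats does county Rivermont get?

6

The standard divisor is 36080/71 ≈ 508.169.
Standard quotas: Oakdale 4.6677, Rivermont 6.0374, Pinehurst 15.2646, Claybrook 14.2748, Stonebridge 7.1197, Millford 3.3257, Ashgrove 18.2853, Fernley 2.0249.
Lower quotas: Oakdale 4, Rivermont 6, Pinehurst 15, Claybrook 14, Stonebridge 7, Millford 3, Ashgrove 18, Fernley 2 (sum 69, leaving 2 seats).
Remainders in descending order: Oakdale 0.6677, Millford 0.3257, Ashgrove 0.2853, Claybrook 0.2748, Pinehurst 0.2646, Stonebridge 0.1197, Rivermont 0.0374, Fernley 0.0249.
Largest remainders: Oakdale, Millford receive the extra seats.
Rivermont receives 6.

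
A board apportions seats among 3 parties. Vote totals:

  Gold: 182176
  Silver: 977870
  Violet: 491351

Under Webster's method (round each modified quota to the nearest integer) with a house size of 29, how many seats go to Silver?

Standard divisor 1651397/29 ≈ 56944.724; standard quotas: Gold 3.199, Silver 17.172, Violet 8.629.
Rounding to the nearest integer gives Gold 3, Silver 17, Violet 9 — total 29, matching the house size, so no adjustment is needed.
Silver receives 17.

17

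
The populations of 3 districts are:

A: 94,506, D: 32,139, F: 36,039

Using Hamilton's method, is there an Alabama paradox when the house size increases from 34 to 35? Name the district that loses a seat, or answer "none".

none

At 34 seats: A 20, D 7, F 7.
At 35 seats: A 20, D 7, F 8.
No district's allocation decreased.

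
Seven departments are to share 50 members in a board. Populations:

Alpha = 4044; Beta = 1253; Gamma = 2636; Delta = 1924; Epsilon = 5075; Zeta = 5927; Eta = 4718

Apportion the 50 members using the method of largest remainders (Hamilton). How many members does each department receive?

Standard divisor: 25577 ÷ 50 ≈ 511.54.
Standard quotas: Alpha 7.9055, Beta 2.4495, Gamma 5.1531, Delta 3.7612, Epsilon 9.9210, Zeta 11.5866, Eta 9.2231.
Lower quotas: Alpha 7, Beta 2, Gamma 5, Delta 3, Epsilon 9, Zeta 11, Eta 9 (sum 46, leaving 4 seats).
Remainders in descending order: Epsilon 0.9210, Alpha 0.9055, Delta 0.7612, Zeta 0.5866, Beta 0.4495, Eta 0.2231, Gamma 0.1531.
The surplus seats go to Epsilon, Alpha, Delta, Zeta.

Alpha 8, Beta 2, Gamma 5, Delta 4, Epsilon 10, Zeta 12, Eta 9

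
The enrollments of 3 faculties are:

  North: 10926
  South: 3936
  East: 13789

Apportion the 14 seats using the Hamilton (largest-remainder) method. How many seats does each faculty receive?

North=5, South=2, East=7

Total 28651; standard divisor 28651/14 ≈ 2046.5.
Standard quotas: North 5.3389, South 1.9233, East 6.7378.
Lower quotas: North 5, South 1, East 6 (sum 12, leaving 2 seats).
Remainders in descending order: South 0.9233, East 0.7378, North 0.3389.
Largest remainders: South, East receive the extra seats.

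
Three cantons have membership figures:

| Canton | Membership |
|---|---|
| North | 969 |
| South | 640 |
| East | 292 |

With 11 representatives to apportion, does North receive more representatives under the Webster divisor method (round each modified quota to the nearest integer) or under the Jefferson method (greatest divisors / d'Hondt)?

Jefferson

Webster: North 5, South 4, East 2.
Jefferson: North 6, South 4, East 1.
North gets 5 under Webster and 6 under Jefferson.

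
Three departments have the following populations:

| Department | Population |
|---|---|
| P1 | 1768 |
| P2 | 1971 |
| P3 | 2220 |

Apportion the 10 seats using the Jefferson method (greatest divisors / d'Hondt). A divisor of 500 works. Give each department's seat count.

With modified divisor 500: modified quotas P1 3.536, P2 3.942, P3 4.440.
Rounding down: P1 3, P2 3, P3 4 (total 10).

P1=3; P2=3; P3=4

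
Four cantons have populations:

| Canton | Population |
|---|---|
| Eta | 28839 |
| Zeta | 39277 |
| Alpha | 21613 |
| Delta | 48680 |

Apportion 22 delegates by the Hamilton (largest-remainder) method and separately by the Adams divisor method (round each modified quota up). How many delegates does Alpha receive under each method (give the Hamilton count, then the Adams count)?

3 and 4

Hamilton: Eta 5, Zeta 6, Alpha 3, Delta 8.
Adams: Eta 5, Zeta 6, Alpha 4, Delta 7.
Alpha gets 3 under Hamilton and 4 under Adams.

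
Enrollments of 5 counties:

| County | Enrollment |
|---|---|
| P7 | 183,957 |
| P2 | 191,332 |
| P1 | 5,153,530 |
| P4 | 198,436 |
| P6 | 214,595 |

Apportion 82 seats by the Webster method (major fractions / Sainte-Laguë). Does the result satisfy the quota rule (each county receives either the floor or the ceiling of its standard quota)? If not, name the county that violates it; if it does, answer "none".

P1

Standard quotas: P7 2.539, P2 2.640, P1 71.121, P4 2.738, P6 2.962.
Webster allocation: P7 3, P2 3, P1 70, P4 3, P6 3.
P1 has quota 71.121 (lower 71, upper 72) but receives 70 — outside the quota interval.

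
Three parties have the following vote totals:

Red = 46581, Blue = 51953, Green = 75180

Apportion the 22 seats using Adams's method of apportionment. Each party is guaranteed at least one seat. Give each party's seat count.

Standard divisor 173714/22 ≈ 7896.091; standard quotas: Red 5.899, Blue 6.580, Green 9.521.
Rounding up gives 6, 7, 10 = 23 seats, so the divisor must be adjusted.
With modified divisor 8500: modified quotas Red 5.480, Blue 6.112, Green 8.845.
Rounding up: Red 6, Blue 7, Green 9 (total 22).

Red 6, Blue 7, Green 9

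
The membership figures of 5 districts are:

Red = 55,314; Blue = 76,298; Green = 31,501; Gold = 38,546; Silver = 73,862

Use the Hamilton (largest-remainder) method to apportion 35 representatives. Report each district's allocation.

Red=7, Blue=10, Green=4, Gold=5, Silver=9

The standard divisor is 275521/35 ≈ 7872.029.
Standard quotas: Red 7.0267, Blue 9.6923, Green 4.0016, Gold 4.8966, Silver 9.3828.
Lower quotas: Red 7, Blue 9, Green 4, Gold 4, Silver 9 (sum 33, leaving 2 seats).
Remainders in descending order: Gold 0.8966, Blue 0.6923, Silver 0.3828, Red 0.0267, Green 0.0016.
The surplus seats go to Gold, Blue.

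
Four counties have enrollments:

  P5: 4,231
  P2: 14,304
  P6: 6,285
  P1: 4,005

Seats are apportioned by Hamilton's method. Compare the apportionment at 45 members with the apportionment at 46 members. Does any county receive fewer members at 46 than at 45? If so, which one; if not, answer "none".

none

At 45 seats: P5 7, P2 22, P6 10, P1 6.
At 46 seats: P5 7, P2 23, P6 10, P1 6.
No county's allocation decreased.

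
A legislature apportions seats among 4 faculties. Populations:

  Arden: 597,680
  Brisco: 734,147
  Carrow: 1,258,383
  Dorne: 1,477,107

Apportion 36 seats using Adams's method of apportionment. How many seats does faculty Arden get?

5

Standard divisor 4067317/36 ≈ 112981.028; standard quotas: Arden 5.290, Brisco 6.498, Carrow 11.138, Dorne 13.074.
Rounding up gives 6, 7, 12, 14 = 39 seats, so the divisor must be adjusted.
With modified divisor 120900: modified quotas Arden 4.944, Brisco 6.072, Carrow 10.408, Dorne 12.218.
Rounding up: Arden 5, Brisco 7, Carrow 11, Dorne 13 (total 36).
Arden receives 5.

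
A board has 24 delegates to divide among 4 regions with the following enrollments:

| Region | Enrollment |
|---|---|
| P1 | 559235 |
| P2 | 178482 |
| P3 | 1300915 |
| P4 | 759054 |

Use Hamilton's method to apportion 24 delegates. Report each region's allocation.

P1=5, P2=2, P3=11, P4=6

Standard divisor: 2797686 ÷ 24 ≈ 116570.25.
Standard quotas: P1 4.7974, P2 1.5311, P3 11.1599, P4 6.5116.
Lower quotas: P1 4, P2 1, P3 11, P4 6 (sum 22, leaving 2 seats).
Remainders in descending order: P1 0.7974, P2 0.5311, P4 0.5116, P3 0.1599.
The surplus seats go to P1, P2.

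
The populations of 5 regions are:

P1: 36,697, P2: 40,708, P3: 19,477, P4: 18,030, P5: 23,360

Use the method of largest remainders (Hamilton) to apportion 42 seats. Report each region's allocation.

P1=11, P2=12, P3=6, P4=6, P5=7

Standard divisor: 138272 ÷ 42 ≈ 3292.19.
Standard quotas: P1 11.1467, P2 12.3650, P3 5.9161, P4 5.4766, P5 7.0956.
Lower quotas: P1 11, P2 12, P3 5, P4 5, P5 7 (sum 40, leaving 2 seats).
Remainders in descending order: P3 0.9161, P4 0.4766, P2 0.3650, P1 0.1467, P5 0.0956.
The surplus seats go to P3, P4.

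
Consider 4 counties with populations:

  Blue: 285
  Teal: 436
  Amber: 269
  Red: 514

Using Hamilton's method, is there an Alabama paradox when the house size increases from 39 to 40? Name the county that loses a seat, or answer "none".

At 39 seats: Blue 8, Teal 11, Amber 7, Red 13.
At 40 seats: Blue 7, Teal 12, Amber 7, Red 14.
Blue drops from 8 to 7.

Blue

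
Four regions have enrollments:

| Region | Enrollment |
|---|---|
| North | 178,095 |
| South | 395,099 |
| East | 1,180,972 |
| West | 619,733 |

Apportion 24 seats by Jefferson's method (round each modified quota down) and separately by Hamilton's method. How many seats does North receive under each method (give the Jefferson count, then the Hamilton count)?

Jefferson: North 1, South 4, East 13, West 6.
Hamilton: North 2, South 4, East 12, West 6.
North gets 1 under Jefferson and 2 under Hamilton.

1 and 2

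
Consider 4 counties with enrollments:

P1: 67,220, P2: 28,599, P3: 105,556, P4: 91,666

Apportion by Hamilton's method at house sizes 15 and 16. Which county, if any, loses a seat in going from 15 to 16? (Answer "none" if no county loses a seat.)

P2

At 15 seats: P1 3, P2 2, P3 5, P4 5.
At 16 seats: P1 4, P2 1, P3 6, P4 5.
P2 drops from 2 to 1.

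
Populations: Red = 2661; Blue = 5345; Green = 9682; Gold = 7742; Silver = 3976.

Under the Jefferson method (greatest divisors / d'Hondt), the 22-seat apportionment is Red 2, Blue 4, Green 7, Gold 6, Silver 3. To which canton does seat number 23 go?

Priority for the next seat is population ÷ (current seats + 1).
Priorities: Red 887.000, Blue 1069.000, Green 1210.250, Gold 1106.000, Silver 994.000.
Highest priority: Green.

Green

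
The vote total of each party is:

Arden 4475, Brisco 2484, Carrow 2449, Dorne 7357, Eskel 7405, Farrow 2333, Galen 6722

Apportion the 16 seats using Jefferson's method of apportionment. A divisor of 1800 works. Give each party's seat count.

Arden=2, Brisco=1, Carrow=1, Dorne=4, Eskel=4, Farrow=1, Galen=3

With modified divisor 1800: modified quotas Arden 2.486, Brisco 1.380, Carrow 1.361, Dorne 4.087, Eskel 4.114, Farrow 1.296, Galen 3.734.
Rounding down: Arden 2, Brisco 1, Carrow 1, Dorne 4, Eskel 4, Farrow 1, Galen 3 (total 16).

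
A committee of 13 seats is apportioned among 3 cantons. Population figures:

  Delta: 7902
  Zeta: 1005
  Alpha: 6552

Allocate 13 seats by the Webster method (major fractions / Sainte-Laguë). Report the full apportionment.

Delta 7, Zeta 1, Alpha 5

Standard divisor 15459/13 ≈ 1189.154; standard quotas: Delta 6.645, Zeta 0.845, Alpha 5.510.
Rounding to the nearest integer gives 7, 1, 6 = 14 seats, so the divisor must be adjusted.
With modified divisor 1200: modified quotas Delta 6.585, Zeta 0.838, Alpha 5.460.
Rounding to the nearest integer: Delta 7, Zeta 1, Alpha 5 (total 13).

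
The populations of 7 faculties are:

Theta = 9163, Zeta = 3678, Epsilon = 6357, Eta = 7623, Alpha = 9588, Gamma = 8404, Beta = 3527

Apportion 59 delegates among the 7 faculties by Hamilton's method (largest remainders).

Theta=11, Zeta=5, Epsilon=8, Eta=9, Alpha=12, Gamma=10, Beta=4

The standard divisor is 48340/59 ≈ 819.322.
Standard quotas: Theta 11.1836, Zeta 4.4891, Epsilon 7.7589, Eta 9.3040, Alpha 11.7024, Gamma 10.2573, Beta 4.3048.
Lower quotas: Theta 11, Zeta 4, Epsilon 7, Eta 9, Alpha 11, Gamma 10, Beta 4 (sum 56, leaving 3 seats).
Remainders in descending order: Epsilon 0.7589, Alpha 0.7024, Zeta 0.4891, Beta 0.3048, Eta 0.3040, Gamma 0.2573, Theta 0.1836.
Largest remainders: Epsilon, Alpha, Zeta receive the extra seats.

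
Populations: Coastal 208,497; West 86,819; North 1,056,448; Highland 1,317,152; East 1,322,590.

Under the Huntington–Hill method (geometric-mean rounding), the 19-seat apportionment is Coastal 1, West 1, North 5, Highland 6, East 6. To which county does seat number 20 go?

Priority for the next seat is population ÷ (√(s·(s+1))).
Priorities: Coastal 147429.643, West 61390.304, North 192880.133, Highland 203240.966, East 204080.068.
Highest priority: East.

East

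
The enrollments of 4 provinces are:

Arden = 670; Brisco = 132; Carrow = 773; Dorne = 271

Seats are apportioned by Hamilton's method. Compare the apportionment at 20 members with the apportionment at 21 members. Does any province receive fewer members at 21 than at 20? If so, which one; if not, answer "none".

At 20 seats: Arden 7, Brisco 2, Carrow 8, Dorne 3.
At 21 seats: Arden 8, Brisco 1, Carrow 9, Dorne 3.
Brisco drops from 2 to 1.

Brisco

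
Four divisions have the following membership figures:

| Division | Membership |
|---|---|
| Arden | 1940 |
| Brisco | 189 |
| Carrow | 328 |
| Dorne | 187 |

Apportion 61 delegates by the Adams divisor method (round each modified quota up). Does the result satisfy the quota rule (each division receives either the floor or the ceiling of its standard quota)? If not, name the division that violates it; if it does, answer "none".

Standard quotas: Arden 44.758, Brisco 4.360, Carrow 7.567, Dorne 4.314.
Adams allocation: Arden 43, Brisco 5, Carrow 8, Dorne 5.
Arden has quota 44.758 (lower 44, upper 45) but receives 43 — outside the quota interval.

Arden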